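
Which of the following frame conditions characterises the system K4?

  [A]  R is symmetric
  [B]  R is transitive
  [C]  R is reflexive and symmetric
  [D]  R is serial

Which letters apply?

(A) this class determines KB, not K4.
(B) K4 is sound and complete for exactly this class.
(C) this class determines B (= KTB), not K4.
(D) this class determines D, not K4.

B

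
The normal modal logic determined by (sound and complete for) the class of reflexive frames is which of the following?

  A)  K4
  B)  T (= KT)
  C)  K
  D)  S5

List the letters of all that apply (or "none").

(A) K4 is determined by the class of transitive frames.
(B) T (= KT) is determined by exactly this class.
(C) K is determined by the class of arbitrary frames.
(D) S5 is determined by the class of reflexive, symmetric, and transitive frames.

B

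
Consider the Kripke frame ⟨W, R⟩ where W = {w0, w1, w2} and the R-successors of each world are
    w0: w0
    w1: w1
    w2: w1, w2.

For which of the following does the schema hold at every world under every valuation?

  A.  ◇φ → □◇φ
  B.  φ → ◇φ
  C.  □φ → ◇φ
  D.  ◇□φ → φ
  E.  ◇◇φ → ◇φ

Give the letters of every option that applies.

R is reflexive: each world relates to itself.
R is not symmetric: w2 R w1 but not w1 R w2.
R is transitive: R is closed under composition.
R is not euclidean: w2 R w1 and w2 R w2 but not w1 R w2.
R is serial: every world has an R-successor.
(A) ◇φ → □◇φ is axiom 5, which corresponds to the euclidean property. R is not euclidean — not valid.
(B) φ → ◇φ is the dual of axiom T, which corresponds to reflexivity. R is reflexive — valid.
(C) axiom D: valid iff R is serial. R is serial — valid.
(D) ◇□φ → φ (the dual of axiom B) characterises the symmetric frames. R is not symmetric — not valid.
(E) ◇◇φ → ◇φ (the dual of axiom 4) characterises the transitive frames. R is transitive — valid.

B, C, E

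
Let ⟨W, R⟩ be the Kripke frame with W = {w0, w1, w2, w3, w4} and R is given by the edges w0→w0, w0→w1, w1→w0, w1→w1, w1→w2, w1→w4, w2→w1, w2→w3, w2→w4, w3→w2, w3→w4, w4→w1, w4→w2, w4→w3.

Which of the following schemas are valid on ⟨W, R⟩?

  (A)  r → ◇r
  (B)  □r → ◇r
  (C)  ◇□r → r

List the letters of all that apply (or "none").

B, C

R is not reflexive: not w2 R w2.
R is symmetric: every R-edge is matched by its reverse.
R is serial: every world has an R-successor.
(A) r → ◇r is the dual of axiom T; it is valid on a frame exactly when R is reflexive. R is not reflexive, so not valid.
(B) □r → ◇r is axiom D; it is valid on a frame exactly when R is serial. R is serial, so valid.
(C) the dual of axiom B: valid iff R is symmetric. R is symmetric — valid.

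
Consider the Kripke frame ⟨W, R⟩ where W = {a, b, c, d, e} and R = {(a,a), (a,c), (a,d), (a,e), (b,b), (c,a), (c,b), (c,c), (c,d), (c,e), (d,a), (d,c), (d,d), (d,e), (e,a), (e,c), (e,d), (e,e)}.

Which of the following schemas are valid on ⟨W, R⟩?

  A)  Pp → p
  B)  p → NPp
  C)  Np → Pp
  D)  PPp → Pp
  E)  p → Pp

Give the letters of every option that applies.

C, E

R is reflexive: each world relates to itself.
R is not symmetric: c R b but not b R c.
R is not transitive: a R c and c R b but not a R b.
R is serial: every world has an R-successor.
R is not a subset of the identity: a R c with a ≠ c.
(A) Pp → p (the converse of T) corresponds to R being a subset of the identity. Here R ⊄ identity, so not valid.
(B) p → NPp is axiom B; it is valid on a frame exactly when R is symmetric. R is not symmetric, so not valid.
(C) Np → Pp is axiom D, which corresponds to seriality. R is serial — valid.
(D) the dual of axiom 4: valid iff R is transitive. R is not transitive — not valid.
(E) p → Pp (the dual of axiom T) characterises the reflexive frames. R is reflexive — valid.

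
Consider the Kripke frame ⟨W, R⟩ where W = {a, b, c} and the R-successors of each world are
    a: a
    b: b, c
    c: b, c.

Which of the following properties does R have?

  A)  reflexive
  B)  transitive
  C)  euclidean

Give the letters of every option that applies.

A, B, C

(A) reflexive: each world relates to itself.
(B) transitive: R is closed under composition.
(C) euclidean: any two R-successors of the same world are R-related.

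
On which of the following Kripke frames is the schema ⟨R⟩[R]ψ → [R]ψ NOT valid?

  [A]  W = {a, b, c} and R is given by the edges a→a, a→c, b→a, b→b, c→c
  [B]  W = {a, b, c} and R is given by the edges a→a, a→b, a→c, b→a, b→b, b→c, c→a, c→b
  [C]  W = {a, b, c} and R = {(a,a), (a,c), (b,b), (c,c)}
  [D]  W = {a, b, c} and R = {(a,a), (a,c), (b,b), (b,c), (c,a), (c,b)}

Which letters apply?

A, B, C, D

The schema ⟨R⟩[R]ψ → [R]ψ is the dual of axiom 5; it is valid on a frame iff R is euclidean.
(A) R is not euclidean (a R c and a R a but not c R a), so the schema fails here.
(B) R is not euclidean (a R c and a R c but not c R c), so the schema fails here.
(C) R is not euclidean (a R c and a R a but not c R a), so the schema fails here.
(D) R is not euclidean (c R a and c R b but not a R b), so the schema fails here.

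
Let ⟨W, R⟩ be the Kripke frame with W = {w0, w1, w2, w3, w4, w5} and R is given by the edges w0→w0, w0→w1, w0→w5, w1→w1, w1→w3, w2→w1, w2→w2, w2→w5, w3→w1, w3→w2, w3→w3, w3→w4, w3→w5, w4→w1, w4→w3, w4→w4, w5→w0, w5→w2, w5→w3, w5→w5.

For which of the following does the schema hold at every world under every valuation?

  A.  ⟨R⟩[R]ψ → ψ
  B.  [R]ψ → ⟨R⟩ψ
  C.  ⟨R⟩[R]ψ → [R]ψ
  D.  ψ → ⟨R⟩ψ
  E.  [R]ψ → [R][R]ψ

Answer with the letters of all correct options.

R is reflexive: each world relates to itself.
R is not symmetric: w0 R w1 but not w1 R w0.
R is not transitive: w0 R w1 and w1 R w3 but not w0 R w3.
R is not euclidean: w0 R w1 and w0 R w0 but not w1 R w0.
R is serial: every world has an R-successor.
(A) ⟨R⟩[R]ψ → ψ is the dual of axiom B; it is valid on a frame exactly when R is symmetric. R is not symmetric, so not valid.
(B) [R]ψ → ⟨R⟩ψ (axiom D) characterises the serial frames. R is serial — valid.
(C) ⟨R⟩[R]ψ → [R]ψ (the dual of axiom 5) characterises the euclidean frames. R is not euclidean — not valid.
(D) ψ → ⟨R⟩ψ (the dual of axiom T) characterises the reflexive frames. R is reflexive — valid.
(E) [R]ψ → [R][R]ψ (axiom 4) characterises the transitive frames. R is not transitive — not valid.

B, D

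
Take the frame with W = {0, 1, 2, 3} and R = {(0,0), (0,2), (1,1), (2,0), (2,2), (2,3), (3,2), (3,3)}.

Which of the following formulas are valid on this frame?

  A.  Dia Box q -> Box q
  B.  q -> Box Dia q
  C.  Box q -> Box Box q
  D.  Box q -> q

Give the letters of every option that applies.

R is reflexive: each world relates to itself.
R is symmetric: every R-edge is matched by its reverse.
R is not transitive: 0 R 2 and 2 R 3 but not 0 R 3.
R is not euclidean: 2 R 0 and 2 R 3 but not 0 R 3.
(A) Dia Box q -> Box q is the dual of axiom 5; it is valid on a frame exactly when R is euclidean. R is not euclidean, so not valid.
(B) q -> Box Dia q is axiom B; it is valid on a frame exactly when R is symmetric. R is symmetric, so valid.
(C) Box q -> Box Box q is axiom 4, which corresponds to transitivity. R is not transitive — not valid.
(D) axiom T: valid iff R is reflexive. R is reflexive — valid.

B, D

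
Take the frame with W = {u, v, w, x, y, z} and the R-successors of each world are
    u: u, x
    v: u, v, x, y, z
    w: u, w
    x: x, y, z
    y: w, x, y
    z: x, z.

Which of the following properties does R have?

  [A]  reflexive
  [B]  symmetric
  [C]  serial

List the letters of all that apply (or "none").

A, C

(A) reflexive: each world relates to itself.
(B) not symmetric: u R x but not x R u.
(C) serial: every world has an R-successor.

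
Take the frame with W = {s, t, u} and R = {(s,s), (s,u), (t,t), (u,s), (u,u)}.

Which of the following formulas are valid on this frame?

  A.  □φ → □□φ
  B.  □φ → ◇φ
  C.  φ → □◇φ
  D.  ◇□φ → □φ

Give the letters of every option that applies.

A, B, C, D

R is symmetric: every R-edge is matched by its reverse.
R is transitive: R is closed under composition.
R is euclidean: any two R-successors of the same world are R-related.
R is serial: every world has an R-successor.
(A) □φ → □□φ (axiom 4) characterises the transitive frames. R is transitive — valid.
(B) □φ → ◇φ is axiom D; it is valid on a frame exactly when R is serial. R is serial, so valid.
(C) φ → □◇φ is axiom B; it is valid on a frame exactly when R is symmetric. R is symmetric, so valid.
(D) the dual of axiom 5: valid iff R is euclidean. R is euclidean — valid.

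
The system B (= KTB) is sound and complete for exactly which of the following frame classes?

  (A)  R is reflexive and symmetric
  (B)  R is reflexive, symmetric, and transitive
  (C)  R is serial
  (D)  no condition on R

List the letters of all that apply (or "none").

(A) B (= KTB) is sound and complete for exactly this class.
(B) this class determines S5, not B (= KTB).
(C) this class determines D, not B (= KTB).
(D) this class determines K, not B (= KTB).

A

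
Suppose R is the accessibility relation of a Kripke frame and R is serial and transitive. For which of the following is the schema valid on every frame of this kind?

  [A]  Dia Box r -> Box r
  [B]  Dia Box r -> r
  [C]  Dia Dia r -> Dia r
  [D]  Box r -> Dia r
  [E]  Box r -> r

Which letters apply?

(A) the dual of axiom 5: valid iff R is euclidean. Such an R need not be euclidean — not valid.
(B) Dia Box r -> r is the dual of axiom B; it is valid on a frame exactly when R is symmetric. Such an R need not be symmetric, so not valid.
(C) the dual of axiom 4: valid iff R is transitive. Every such R is transitive — valid.
(D) Box r -> Dia r is axiom D, which corresponds to seriality. Every such R is serial — valid.
(E) Box r -> r (axiom T) characterises the reflexive frames. Such an R need not be reflexive — not valid.

C, D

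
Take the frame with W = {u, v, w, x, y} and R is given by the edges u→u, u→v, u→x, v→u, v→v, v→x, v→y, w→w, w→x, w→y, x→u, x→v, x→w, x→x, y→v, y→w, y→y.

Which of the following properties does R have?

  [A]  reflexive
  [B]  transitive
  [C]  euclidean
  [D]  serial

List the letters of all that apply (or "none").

A, D

(A) reflexive: each world relates to itself.
(B) not transitive: u R v and v R y but not u R y.
(C) not euclidean: v R u and v R y but not u R y.
(D) serial: every world has an R-successor.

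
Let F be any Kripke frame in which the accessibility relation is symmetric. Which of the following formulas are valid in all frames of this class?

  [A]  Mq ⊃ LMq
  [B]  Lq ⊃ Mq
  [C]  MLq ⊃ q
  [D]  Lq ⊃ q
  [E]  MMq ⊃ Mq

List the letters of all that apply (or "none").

(A) Mq ⊃ LMq (axiom 5) characterises the euclidean frames. Such an R need not be euclidean — not valid.
(B) Lq ⊃ Mq (axiom D) characterises the serial frames. Such an R need not be serial — not valid.
(C) MLq ⊃ q (the dual of axiom B) characterises the symmetric frames. Every such R is symmetric — valid.
(D) Lq ⊃ q (axiom T) characterises the reflexive frames. Such an R need not be reflexive — not valid.
(E) MMq ⊃ Mq is the dual of axiom 4, which corresponds to transitivity. Such an R need not be transitive — not valid.

C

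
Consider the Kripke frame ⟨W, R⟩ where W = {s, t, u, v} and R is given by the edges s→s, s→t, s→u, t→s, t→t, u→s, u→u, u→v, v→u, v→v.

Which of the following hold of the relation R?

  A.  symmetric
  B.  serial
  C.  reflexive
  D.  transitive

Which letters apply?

A, B, C

(A) symmetric: every R-edge is matched by its reverse.
(B) serial: every world has an R-successor.
(C) reflexive: each world relates to itself.
(D) not transitive: s R u and u R v but not s R v.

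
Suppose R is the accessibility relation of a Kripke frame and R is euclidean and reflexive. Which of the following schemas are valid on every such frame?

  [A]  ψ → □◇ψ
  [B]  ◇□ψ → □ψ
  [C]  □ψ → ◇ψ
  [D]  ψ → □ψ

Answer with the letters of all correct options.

A, B, C

A reflexive euclidean relation is also symmetric (from wRw and wRv the euclidean condition gives vRw) and hence transitive; it is an equivalence relation.
(A) ψ → □◇ψ is axiom B, which corresponds to symmetry. Every such R is symmetric — valid.
(B) ◇□ψ → □ψ is the dual of axiom 5; it is valid on a frame exactly when R is euclidean. Every such R is euclidean, so valid.
(C) □ψ → ◇ψ is axiom D, which corresponds to seriality. Every such R is serial — valid.
(D) ψ → □ψ (equivalent to ◇p→p) corresponds to R being a subset of the identity. Such an R need not be a subset of the identity, so not valid.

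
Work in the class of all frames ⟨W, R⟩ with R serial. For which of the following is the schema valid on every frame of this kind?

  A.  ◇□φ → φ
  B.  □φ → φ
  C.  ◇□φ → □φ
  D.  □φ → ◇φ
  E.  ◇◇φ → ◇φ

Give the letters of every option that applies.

D

(A) ◇□φ → φ (the dual of axiom B) characterises the symmetric frames. Such an R need not be symmetric — not valid.
(B) □φ → φ (axiom T) characterises the reflexive frames. Such an R need not be reflexive — not valid.
(C) ◇□φ → □φ (the dual of axiom 5) characterises the euclidean frames. Such an R need not be euclidean — not valid.
(D) axiom D: valid iff R is serial. Every such R is serial — valid.
(E) ◇◇φ → ◇φ is the dual of axiom 4, which corresponds to transitivity. Such an R need not be transitive — not valid.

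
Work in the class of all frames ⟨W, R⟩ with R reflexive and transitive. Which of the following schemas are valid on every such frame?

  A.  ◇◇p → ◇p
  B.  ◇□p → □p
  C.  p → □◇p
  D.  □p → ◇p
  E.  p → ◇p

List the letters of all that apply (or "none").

A, D, E

Reflexive relations are serial.
(A) ◇◇p → ◇p is the dual of axiom 4; it is valid on a frame exactly when R is transitive. Every such R is transitive, so valid.
(B) ◇□p → □p is the dual of axiom 5; it is valid on a frame exactly when R is euclidean. Such an R need not be euclidean, so not valid.
(C) p → □◇p is axiom B; it is valid on a frame exactly when R is symmetric. Such an R need not be symmetric, so not valid.
(D) axiom D: valid iff R is serial. Every such R is serial — valid.
(E) p → ◇p is the dual of axiom T, which corresponds to reflexivity. Every such R is reflexive — valid.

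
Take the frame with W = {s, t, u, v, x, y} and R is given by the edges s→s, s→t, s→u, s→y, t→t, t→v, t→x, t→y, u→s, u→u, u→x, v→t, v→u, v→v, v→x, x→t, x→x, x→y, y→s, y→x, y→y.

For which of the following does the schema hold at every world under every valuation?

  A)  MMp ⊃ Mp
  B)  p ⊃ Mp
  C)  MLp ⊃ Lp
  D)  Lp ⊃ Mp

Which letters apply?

B, D

R is reflexive: each world relates to itself.
R is not transitive: s R t and t R v but not s R v.
R is not euclidean: s R t and s R s but not t R s.
R is serial: every world has an R-successor.
(A) MMp ⊃ Mp (the dual of axiom 4) characterises the transitive frames. R is not transitive — not valid.
(B) p ⊃ Mp is the dual of axiom T; it is valid on a frame exactly when R is reflexive. R is reflexive, so valid.
(C) MLp ⊃ Lp (the dual of axiom 5) characterises the euclidean frames. R is not euclidean — not valid.
(D) Lp ⊃ Mp (axiom D) characterises the serial frames. R is serial — valid.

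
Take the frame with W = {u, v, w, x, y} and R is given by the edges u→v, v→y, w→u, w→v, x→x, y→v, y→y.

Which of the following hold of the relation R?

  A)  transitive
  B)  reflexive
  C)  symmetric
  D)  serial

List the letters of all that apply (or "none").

(A) not transitive: u R v and v R y but not u R y.
(B) not reflexive: not u R u.
(C) not symmetric: u R v but not v R u.
(D) serial: every world has an R-successor.

D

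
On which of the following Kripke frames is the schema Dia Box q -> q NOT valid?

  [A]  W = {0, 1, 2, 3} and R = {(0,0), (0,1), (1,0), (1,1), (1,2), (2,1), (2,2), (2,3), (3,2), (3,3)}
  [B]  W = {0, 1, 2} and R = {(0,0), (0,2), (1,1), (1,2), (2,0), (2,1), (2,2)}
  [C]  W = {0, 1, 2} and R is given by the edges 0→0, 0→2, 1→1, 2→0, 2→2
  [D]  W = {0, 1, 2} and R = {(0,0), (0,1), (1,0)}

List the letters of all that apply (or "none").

none

The schema Dia Box q -> q is the dual of axiom B; it is valid on a frame iff R is symmetric.
(A) R is symmetric (every R-edge is matched by its reverse), so the schema is valid here.
(B) R is symmetric (every R-edge is matched by its reverse), so the schema is valid here.
(C) R is symmetric (every R-edge is matched by its reverse), so the schema is valid here.
(D) R is symmetric (every R-edge is matched by its reverse), so the schema is valid here.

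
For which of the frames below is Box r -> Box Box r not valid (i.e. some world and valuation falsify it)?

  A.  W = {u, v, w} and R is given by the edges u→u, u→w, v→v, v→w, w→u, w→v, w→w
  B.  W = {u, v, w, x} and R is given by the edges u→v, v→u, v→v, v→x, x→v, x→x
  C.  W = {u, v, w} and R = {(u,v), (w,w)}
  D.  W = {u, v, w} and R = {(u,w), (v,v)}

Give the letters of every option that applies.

The schema Box r -> Box Box r is axiom 4; it is valid on a frame iff R is transitive.
(A) R is not transitive (u R w and w R v but not u R v), so the schema fails here.
(B) R is not transitive (u R v and v R u but not u R u), so the schema fails here.
(C) R is transitive (R is closed under composition), so the schema is valid here.
(D) R is transitive (R is closed under composition), so the schema is valid here.

A, B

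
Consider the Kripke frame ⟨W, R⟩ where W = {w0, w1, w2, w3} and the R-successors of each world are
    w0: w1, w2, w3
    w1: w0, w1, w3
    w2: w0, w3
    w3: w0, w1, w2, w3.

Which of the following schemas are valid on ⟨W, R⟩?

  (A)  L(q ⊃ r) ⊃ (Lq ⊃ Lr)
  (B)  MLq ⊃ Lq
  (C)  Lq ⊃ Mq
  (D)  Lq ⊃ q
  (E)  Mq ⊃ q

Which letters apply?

R is not reflexive: not w0 R w0.
R is not euclidean: w0 R w1 and w0 R w2 but not w1 R w2.
R is serial: every world has an R-successor.
R is not a subset of the identity: w0 R w1 with w0 ≠ w1.
(A) L(q ⊃ r) ⊃ (Lq ⊃ Lr) is the K axiom; it holds on all frames — valid.
(B) MLq ⊃ Lq is the dual of axiom 5, which corresponds to the euclidean property. R is not euclidean — not valid.
(C) Lq ⊃ Mq (axiom D) characterises the serial frames. R is serial — valid.
(D) Lq ⊃ q is axiom T, which corresponds to reflexivity. R is not reflexive — not valid.
(E) Mq ⊃ q (the converse of T) corresponds to R being a subset of the identity. Here R ⊄ identity, so not valid.

A, C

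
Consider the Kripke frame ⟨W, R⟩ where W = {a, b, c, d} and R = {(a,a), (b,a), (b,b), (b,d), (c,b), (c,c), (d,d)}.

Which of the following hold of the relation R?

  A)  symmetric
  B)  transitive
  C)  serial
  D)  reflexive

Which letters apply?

(A) not symmetric: b R a but not a R b.
(B) not transitive: c R b and b R a but not c R a.
(C) serial: every world has an R-successor.
(D) reflexive: each world relates to itself.

C, D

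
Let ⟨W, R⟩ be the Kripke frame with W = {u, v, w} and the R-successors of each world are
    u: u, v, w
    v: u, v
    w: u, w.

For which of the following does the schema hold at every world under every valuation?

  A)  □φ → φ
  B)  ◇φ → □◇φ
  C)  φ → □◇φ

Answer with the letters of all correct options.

A, C

R is reflexive: each world relates to itself.
R is symmetric: every R-edge is matched by its reverse.
R is not euclidean: u R v and u R w but not v R w.
(A) □φ → φ (axiom T) characterises the reflexive frames. R is reflexive — valid.
(B) axiom 5: valid iff R is euclidean. R is not euclidean — not valid.
(C) φ → □◇φ (axiom B) characterises the symmetric frames. R is symmetric — valid.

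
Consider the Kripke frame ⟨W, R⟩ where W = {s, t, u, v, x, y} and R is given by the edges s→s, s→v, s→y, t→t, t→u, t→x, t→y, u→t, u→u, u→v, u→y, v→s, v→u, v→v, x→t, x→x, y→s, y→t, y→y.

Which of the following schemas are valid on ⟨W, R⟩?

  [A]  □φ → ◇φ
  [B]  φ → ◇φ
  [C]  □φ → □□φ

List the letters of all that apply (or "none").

A, B

R is reflexive: each world relates to itself.
R is not transitive: s R v and v R u but not s R u.
R is serial: every world has an R-successor.
(A) □φ → ◇φ (axiom D) characterises the serial frames. R is serial — valid.
(B) φ → ◇φ is the dual of axiom T; it is valid on a frame exactly when R is reflexive. R is reflexive, so valid.
(C) □φ → □□φ is axiom 4; it is valid on a frame exactly when R is transitive. R is not transitive, so not valid.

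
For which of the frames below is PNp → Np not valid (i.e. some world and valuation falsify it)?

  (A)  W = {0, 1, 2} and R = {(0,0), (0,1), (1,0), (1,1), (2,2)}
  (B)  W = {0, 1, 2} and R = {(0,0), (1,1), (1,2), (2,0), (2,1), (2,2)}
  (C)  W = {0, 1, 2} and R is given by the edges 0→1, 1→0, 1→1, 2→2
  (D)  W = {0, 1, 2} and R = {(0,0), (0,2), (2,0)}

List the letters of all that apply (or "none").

B, C, D

The schema PNp → Np is the dual of axiom 5; it is valid on a frame iff R is euclidean.
(A) R is euclidean (any two R-successors of the same world are R-related), so the schema is valid here.
(B) R is not euclidean (2 R 0 and 2 R 1 but not 0 R 1), so the schema fails here.
(C) R is not euclidean (1 R 0 and 1 R 0 but not 0 R 0), so the schema fails here.
(D) R is not euclidean (0 R 2 and 0 R 2 but not 2 R 2), so the schema fails here.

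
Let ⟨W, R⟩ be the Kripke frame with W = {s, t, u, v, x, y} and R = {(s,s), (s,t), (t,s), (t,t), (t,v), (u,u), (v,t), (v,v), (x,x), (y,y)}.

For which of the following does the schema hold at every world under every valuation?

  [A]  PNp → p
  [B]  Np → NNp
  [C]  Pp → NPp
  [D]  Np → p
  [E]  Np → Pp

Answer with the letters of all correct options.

A, D, E

R is reflexive: each world relates to itself.
R is symmetric: every R-edge is matched by its reverse.
R is not transitive: s R t and t R v but not s R v.
R is not euclidean: t R s and t R v but not s R v.
R is serial: every world has an R-successor.
(A) PNp → p is the dual of axiom B; it is valid on a frame exactly when R is symmetric. R is symmetric, so valid.
(B) Np → NNp is axiom 4, which corresponds to transitivity. R is not transitive — not valid.
(C) axiom 5: valid iff R is euclidean. R is not euclidean — not valid.
(D) Np → p (axiom T) characterises the reflexive frames. R is reflexive — valid.
(E) axiom D: valid iff R is serial. R is serial — valid.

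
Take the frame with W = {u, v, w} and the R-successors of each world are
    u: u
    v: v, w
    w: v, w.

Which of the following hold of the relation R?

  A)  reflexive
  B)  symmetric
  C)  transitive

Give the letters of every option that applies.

(A) reflexive: each world relates to itself.
(B) symmetric: every R-edge is matched by its reverse.
(C) transitive: R is closed under composition.

A, B, C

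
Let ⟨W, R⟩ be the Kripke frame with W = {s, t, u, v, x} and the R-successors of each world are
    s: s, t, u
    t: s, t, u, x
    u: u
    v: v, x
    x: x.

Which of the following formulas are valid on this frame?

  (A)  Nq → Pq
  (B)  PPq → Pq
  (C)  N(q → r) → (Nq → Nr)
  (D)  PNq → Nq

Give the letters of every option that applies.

A, C

R is not transitive: s R t and t R x but not s R x.
R is not euclidean: s R u and s R s but not u R s.
R is serial: every world has an R-successor.
(A) axiom D: valid iff R is serial. R is serial — valid.
(B) the dual of axiom 4: valid iff R is transitive. R is not transitive — not valid.
(C) this is just K, valid on every normal frame.
(D) the dual of axiom 5: valid iff R is euclidean. R is not euclidean — not valid.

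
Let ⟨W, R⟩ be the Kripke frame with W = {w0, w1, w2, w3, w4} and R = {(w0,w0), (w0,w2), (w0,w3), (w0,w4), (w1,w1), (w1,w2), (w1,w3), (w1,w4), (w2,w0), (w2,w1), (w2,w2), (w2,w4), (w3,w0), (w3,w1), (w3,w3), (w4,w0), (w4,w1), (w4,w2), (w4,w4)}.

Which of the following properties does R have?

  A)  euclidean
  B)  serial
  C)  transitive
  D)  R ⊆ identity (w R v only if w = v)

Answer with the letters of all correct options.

(A) not euclidean: w0 R w2 and w0 R w3 but not w2 R w3.
(B) serial: every world has an R-successor.
(C) not transitive: w0 R w2 and w2 R w1 but not w0 R w1.
(D) not ⊆ identity: w0 R w2 with w0 ≠ w2.

B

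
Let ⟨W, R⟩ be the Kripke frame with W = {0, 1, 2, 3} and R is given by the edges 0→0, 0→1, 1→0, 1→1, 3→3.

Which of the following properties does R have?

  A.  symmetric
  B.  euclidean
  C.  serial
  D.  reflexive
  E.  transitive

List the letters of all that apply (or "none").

(A) symmetric: every R-edge is matched by its reverse.
(B) euclidean: any two R-successors of the same world are R-related.
(C) not serial: 2 has no R-successor.
(D) not reflexive: not 2 R 2.
(E) transitive: R is closed under composition.

A, B, E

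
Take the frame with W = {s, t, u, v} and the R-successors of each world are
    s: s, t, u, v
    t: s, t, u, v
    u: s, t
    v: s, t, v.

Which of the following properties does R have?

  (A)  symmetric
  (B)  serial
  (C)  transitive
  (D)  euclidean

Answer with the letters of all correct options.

A, B

(A) symmetric: every R-edge is matched by its reverse.
(B) serial: every world has an R-successor.
(C) not transitive: u R s and s R u but not u R u.
(D) not euclidean: s R u and s R v but not u R v.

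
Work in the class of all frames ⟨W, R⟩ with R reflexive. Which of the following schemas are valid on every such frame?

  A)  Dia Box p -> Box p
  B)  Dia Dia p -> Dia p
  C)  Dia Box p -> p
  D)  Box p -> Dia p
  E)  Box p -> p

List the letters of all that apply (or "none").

A reflexive relation is serial.
(A) the dual of axiom 5: valid iff R is euclidean. Such an R need not be euclidean — not valid.
(B) the dual of axiom 4: valid iff R is transitive. Such an R need not be transitive — not valid.
(C) Dia Box p -> p is the dual of axiom B; it is valid on a frame exactly when R is symmetric. Such an R need not be symmetric, so not valid.
(D) Box p -> Dia p is axiom D, which corresponds to seriality. Every such R is serial — valid.
(E) Box p -> p is axiom T, which corresponds to reflexivity. Every such R is reflexive — valid.

D, E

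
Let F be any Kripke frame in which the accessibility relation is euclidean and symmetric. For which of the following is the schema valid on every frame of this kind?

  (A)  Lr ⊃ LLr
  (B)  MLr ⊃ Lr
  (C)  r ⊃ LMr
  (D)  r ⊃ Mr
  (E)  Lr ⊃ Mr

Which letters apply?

A symmetric euclidean relation is transitive (uRv and vRw give vRu by symmetry, then uRw by the euclidean condition, applied at v).
(A) axiom 4: valid iff R is transitive. Every such R is transitive — valid.
(B) MLr ⊃ Lr is the dual of axiom 5, which corresponds to the euclidean property. Every such R is euclidean — valid.
(C) r ⊃ LMr is axiom B; it is valid on a frame exactly when R is symmetric. Every such R is symmetric, so valid.
(D) the dual of axiom T: valid iff R is reflexive. Such an R need not be reflexive — not valid.
(E) Lr ⊃ Mr (axiom D) characterises the serial frames. Such an R need not be serial — not valid.

A, B, C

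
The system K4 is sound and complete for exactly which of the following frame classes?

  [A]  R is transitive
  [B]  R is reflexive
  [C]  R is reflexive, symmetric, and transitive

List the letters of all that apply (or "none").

A

(A) K4 is sound and complete for exactly this class.
(B) this class determines T (= KT), not K4.
(C) this class determines S5, not K4.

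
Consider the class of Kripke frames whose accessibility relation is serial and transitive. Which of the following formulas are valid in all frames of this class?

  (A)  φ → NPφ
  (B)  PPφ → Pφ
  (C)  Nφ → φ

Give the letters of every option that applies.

(A) φ → NPφ is axiom B; it is valid on a frame exactly when R is symmetric. Such an R need not be symmetric, so not valid.
(B) PPφ → Pφ is the dual of axiom 4; it is valid on a frame exactly when R is transitive. Every such R is transitive, so valid.
(C) Nφ → φ is axiom T, which corresponds to reflexivity. Such an R need not be reflexive — not valid.

B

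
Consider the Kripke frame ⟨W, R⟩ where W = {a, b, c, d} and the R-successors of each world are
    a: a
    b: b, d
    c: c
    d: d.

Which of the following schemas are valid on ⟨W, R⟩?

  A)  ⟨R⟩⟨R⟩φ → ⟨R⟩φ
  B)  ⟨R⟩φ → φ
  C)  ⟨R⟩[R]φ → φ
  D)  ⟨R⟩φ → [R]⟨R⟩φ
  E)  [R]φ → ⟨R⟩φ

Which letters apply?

A, E

R is not symmetric: b R d but not d R b.
R is transitive: R is closed under composition.
R is not euclidean: b R d and b R b but not d R b.
R is serial: every world has an R-successor.
R is not a subset of the identity: b R d with b ≠ d.
(A) ⟨R⟩⟨R⟩φ → ⟨R⟩φ (the dual of axiom 4) characterises the transitive frames. R is transitive — valid.
(B) ⟨R⟩φ → φ is valid only on frames where every R-edge is a self-loop. Here R ⊄ identity — not valid.
(C) ⟨R⟩[R]φ → φ (the dual of axiom B) characterises the symmetric frames. R is not symmetric — not valid.
(D) ⟨R⟩φ → [R]⟨R⟩φ is axiom 5; it is valid on a frame exactly when R is euclidean. R is not euclidean, so not valid.
(E) [R]φ → ⟨R⟩φ is axiom D; it is valid on a frame exactly when R is serial. R is serial, so valid.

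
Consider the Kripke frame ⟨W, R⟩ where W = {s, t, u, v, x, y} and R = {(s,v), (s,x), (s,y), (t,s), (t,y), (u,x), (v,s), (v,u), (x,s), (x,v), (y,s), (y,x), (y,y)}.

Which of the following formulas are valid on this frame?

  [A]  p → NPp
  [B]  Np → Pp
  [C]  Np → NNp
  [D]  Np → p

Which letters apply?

B

R is not reflexive: not s R s.
R is not symmetric: t R s but not s R t.
R is not transitive: s R v and v R s but not s R s.
R is serial: every world has an R-successor.
(A) p → NPp is axiom B, which corresponds to symmetry. R is not symmetric — not valid.
(B) axiom D: valid iff R is serial. R is serial — valid.
(C) Np → NNp is axiom 4, which corresponds to transitivity. R is not transitive — not valid.
(D) Np → p (axiom T) characterises the reflexive frames. R is not reflexive — not valid.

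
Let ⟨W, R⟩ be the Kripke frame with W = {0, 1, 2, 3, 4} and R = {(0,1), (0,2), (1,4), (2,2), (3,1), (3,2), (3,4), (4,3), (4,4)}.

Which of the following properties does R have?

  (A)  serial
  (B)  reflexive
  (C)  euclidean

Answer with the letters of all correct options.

A

(A) serial: every world has an R-successor.
(B) not reflexive: not 0 R 0.
(C) not euclidean: 0 R 1 and 0 R 2 but not 1 R 2.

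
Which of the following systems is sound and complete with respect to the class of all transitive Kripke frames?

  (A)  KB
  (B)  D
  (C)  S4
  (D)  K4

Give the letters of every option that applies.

D

(A) KB is determined by the class of symmetric frames.
(B) D is determined by the class of serial frames.
(C) S4 is determined by the class of reflexive and transitive frames.
(D) K4 is determined by exactly this class.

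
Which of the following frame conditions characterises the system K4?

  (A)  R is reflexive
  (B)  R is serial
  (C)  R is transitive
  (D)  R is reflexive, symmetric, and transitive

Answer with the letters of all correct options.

C

(A) this class determines T (= KT), not K4.
(B) this class determines D, not K4.
(C) K4 is sound and complete for exactly this class.
(D) this class determines S5, not K4.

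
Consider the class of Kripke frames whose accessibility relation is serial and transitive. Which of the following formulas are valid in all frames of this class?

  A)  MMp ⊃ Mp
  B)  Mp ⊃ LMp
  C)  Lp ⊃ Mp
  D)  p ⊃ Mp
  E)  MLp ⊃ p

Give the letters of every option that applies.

(A) MMp ⊃ Mp is the dual of axiom 4, which corresponds to transitivity. Every such R is transitive — valid.
(B) Mp ⊃ LMp is axiom 5, which corresponds to the euclidean property. Such an R need not be euclidean — not valid.
(C) Lp ⊃ Mp (axiom D) characterises the serial frames. Every such R is serial — valid.
(D) p ⊃ Mp is the dual of axiom T, which corresponds to reflexivity. Such an R need not be reflexive — not valid.
(E) MLp ⊃ p is the dual of axiom B, which corresponds to symmetry. Such an R need not be symmetric — not valid.

A, C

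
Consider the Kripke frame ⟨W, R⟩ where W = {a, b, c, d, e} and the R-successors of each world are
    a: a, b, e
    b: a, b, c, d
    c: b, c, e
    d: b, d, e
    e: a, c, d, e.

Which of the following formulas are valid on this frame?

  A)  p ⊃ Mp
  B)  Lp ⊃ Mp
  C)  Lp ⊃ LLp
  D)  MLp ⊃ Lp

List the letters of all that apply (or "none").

R is reflexive: each world relates to itself.
R is not transitive: a R b and b R c but not a R c.
R is not euclidean: a R b and a R e but not b R e.
R is serial: every world has an R-successor.
(A) p ⊃ Mp is the dual of axiom T, which corresponds to reflexivity. R is reflexive — valid.
(B) Lp ⊃ Mp is axiom D; it is valid on a frame exactly when R is serial. R is serial, so valid.
(C) Lp ⊃ LLp is axiom 4, which corresponds to transitivity. R is not transitive — not valid.
(D) MLp ⊃ Lp (the dual of axiom 5) characterises the euclidean frames. R is not euclidean — not valid.

A, B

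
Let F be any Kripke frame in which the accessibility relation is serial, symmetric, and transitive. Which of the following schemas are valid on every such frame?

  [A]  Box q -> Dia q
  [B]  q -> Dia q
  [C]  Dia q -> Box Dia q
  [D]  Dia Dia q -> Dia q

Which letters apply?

A, B, C, D

A serial symmetric transitive relation is reflexive (take any v with uRv; symmetry gives vRu and transitivity gives uRu), hence an equivalence relation.
(A) Box q -> Dia q is axiom D; it is valid on a frame exactly when R is serial. Every such R is serial, so valid.
(B) q -> Dia q (the dual of axiom T) characterises the reflexive frames. Every such R is reflexive — valid.
(C) Dia q -> Box Dia q is axiom 5, which corresponds to the euclidean property. Every such R is euclidean — valid.
(D) Dia Dia q -> Dia q is the dual of axiom 4, which corresponds to transitivity. Every such R is transitive — valid.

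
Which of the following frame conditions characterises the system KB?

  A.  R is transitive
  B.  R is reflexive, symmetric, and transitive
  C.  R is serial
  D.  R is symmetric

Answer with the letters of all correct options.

D

(A) this class determines K4, not KB.
(B) this class determines S5, not KB.
(C) this class determines D, not KB.
(D) KB is sound and complete for exactly this class.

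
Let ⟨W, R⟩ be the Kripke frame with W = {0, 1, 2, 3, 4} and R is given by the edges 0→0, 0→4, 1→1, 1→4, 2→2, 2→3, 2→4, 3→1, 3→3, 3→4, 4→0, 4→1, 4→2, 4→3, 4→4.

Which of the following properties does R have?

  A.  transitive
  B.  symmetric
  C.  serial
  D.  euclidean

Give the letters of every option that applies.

C

(A) not transitive: 0 R 4 and 4 R 1 but not 0 R 1.
(B) not symmetric: 2 R 3 but not 3 R 2.
(C) serial: every world has an R-successor.
(D) not euclidean: 2 R 3 and 2 R 2 but not 3 R 2.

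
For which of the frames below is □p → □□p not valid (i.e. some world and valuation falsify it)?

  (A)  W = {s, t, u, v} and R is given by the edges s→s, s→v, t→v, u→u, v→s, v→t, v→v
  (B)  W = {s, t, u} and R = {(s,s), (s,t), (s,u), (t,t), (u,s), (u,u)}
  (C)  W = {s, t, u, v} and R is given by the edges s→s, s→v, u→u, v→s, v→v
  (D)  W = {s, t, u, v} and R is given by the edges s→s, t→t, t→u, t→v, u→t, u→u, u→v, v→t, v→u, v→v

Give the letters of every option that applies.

A, B

The schema □p → □□p is axiom 4; it is valid on a frame iff R is transitive.
(A) R is not transitive (s R v and v R t but not s R t), so the schema fails here.
(B) R is not transitive (u R s and s R t but not u R t), so the schema fails here.
(C) R is transitive (R is closed under composition), so the schema is valid here.
(D) R is transitive (R is closed under composition), so the schema is valid here.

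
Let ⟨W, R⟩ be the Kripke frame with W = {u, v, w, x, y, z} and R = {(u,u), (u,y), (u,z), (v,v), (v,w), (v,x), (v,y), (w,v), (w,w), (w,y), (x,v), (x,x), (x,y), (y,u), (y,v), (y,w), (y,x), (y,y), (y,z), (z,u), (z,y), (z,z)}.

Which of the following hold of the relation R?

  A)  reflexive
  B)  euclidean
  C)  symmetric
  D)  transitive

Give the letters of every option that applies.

A, C

(A) reflexive: each world relates to itself.
(B) not euclidean: v R w and v R x but not w R x.
(C) symmetric: every R-edge is matched by its reverse.
(D) not transitive: u R y and y R v but not u R v.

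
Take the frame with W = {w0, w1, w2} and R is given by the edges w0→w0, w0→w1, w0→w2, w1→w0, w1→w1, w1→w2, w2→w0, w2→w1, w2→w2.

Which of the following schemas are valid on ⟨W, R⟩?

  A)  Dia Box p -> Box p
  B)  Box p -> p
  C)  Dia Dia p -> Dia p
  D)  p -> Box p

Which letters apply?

R is reflexive: each world relates to itself.
R is transitive: R is closed under composition.
R is euclidean: any two R-successors of the same world are R-related.
R is not a subset of the identity: w0 R w1 with w0 ≠ w1.
(A) Dia Box p -> Box p is the dual of axiom 5; it is valid on a frame exactly when R is euclidean. R is euclidean, so valid.
(B) Box p -> p (axiom T) characterises the reflexive frames. R is reflexive — valid.
(C) the dual of axiom 4: valid iff R is transitive. R is transitive — valid.
(D) p -> Box p (equivalent to ◇p→p) corresponds to R being a subset of the identity. Here R ⊄ identity, so not valid.

A, B, C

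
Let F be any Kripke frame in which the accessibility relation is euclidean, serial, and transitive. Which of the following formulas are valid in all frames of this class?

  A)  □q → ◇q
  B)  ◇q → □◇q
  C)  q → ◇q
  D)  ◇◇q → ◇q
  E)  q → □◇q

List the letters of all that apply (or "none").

(A) □q → ◇q (axiom D) characterises the serial frames. Every such R is serial — valid.
(B) axiom 5: valid iff R is euclidean. Every such R is euclidean — valid.
(C) q → ◇q is the dual of axiom T; it is valid on a frame exactly when R is reflexive. Such an R need not be reflexive, so not valid.
(D) ◇◇q → ◇q (the dual of axiom 4) characterises the transitive frames. Every such R is transitive — valid.
(E) q → □◇q is axiom B, which corresponds to symmetry. Such an R need not be symmetric — not valid.

A, B, D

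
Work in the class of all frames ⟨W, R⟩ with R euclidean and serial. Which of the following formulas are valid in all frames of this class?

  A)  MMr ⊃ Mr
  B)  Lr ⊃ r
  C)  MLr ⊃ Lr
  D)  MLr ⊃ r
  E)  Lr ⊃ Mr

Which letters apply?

C, E

(A) MMr ⊃ Mr is the dual of axiom 4; it is valid on a frame exactly when R is transitive. Such an R need not be transitive, so not valid.
(B) Lr ⊃ r (axiom T) characterises the reflexive frames. Such an R need not be reflexive — not valid.
(C) MLr ⊃ Lr (the dual of axiom 5) characterises the euclidean frames. Every such R is euclidean — valid.
(D) MLr ⊃ r (the dual of axiom B) characterises the symmetric frames. Such an R need not be symmetric — not valid.
(E) axiom D: valid iff R is serial. Every such R is serial — valid.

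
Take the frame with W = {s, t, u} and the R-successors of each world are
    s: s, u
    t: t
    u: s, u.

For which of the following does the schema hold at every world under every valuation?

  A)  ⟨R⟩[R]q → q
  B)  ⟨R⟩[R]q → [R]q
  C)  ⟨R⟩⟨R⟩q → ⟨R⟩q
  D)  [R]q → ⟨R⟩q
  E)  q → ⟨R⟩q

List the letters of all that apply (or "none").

A, B, C, D, E

R is reflexive: each world relates to itself.
R is symmetric: every R-edge is matched by its reverse.
R is transitive: R is closed under composition.
R is euclidean: any two R-successors of the same world are R-related.
R is serial: every world has an R-successor.
(A) the dual of axiom B: valid iff R is symmetric. R is symmetric — valid.
(B) ⟨R⟩[R]q → [R]q is the dual of axiom 5; it is valid on a frame exactly when R is euclidean. R is euclidean, so valid.
(C) the dual of axiom 4: valid iff R is transitive. R is transitive — valid.
(D) [R]q → ⟨R⟩q (axiom D) characterises the serial frames. R is serial — valid.
(E) q → ⟨R⟩q (the dual of axiom T) characterises the reflexive frames. R is reflexive — valid.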